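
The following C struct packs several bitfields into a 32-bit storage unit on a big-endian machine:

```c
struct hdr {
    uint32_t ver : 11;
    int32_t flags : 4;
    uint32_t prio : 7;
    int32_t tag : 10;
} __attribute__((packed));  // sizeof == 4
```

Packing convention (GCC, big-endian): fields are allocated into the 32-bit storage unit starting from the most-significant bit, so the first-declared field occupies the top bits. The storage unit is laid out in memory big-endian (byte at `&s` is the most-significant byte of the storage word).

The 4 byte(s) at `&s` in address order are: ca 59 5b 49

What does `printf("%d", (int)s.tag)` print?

[0]=0xca [1]=0x59 [2]=0x5b [3]=0x49 (big-endian) → word 0xca595b49
ver [21+:11] = (word>>21) & 0x7ff = 1618
flags [17+:4] = (word>>17) & 0xf = 12
prio [10+:7] = (word>>10) & 0x7f = 86
tag [0+:10] = (word>>0) & 0x3ff = 841  ←
tag signed 10b, MSB=1: 841 - 1024 = -183

-183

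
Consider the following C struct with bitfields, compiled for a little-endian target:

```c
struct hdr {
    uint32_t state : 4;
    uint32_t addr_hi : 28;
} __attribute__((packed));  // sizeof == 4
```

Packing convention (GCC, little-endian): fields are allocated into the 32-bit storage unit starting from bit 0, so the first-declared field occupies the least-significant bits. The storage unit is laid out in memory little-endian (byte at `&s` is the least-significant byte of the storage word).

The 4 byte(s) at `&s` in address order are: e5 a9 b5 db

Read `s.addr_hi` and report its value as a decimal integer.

[0]=0xe5 [1]=0xa9 [2]=0xb5 [3]=0xdb (little-endian) → word 0xdbb5a9e5
state [0+:4] = (word>>0) & 0xf = 5
addr_hi [4+:28] = (word>>4) & 0xfffffff = 230382238  ←

230382238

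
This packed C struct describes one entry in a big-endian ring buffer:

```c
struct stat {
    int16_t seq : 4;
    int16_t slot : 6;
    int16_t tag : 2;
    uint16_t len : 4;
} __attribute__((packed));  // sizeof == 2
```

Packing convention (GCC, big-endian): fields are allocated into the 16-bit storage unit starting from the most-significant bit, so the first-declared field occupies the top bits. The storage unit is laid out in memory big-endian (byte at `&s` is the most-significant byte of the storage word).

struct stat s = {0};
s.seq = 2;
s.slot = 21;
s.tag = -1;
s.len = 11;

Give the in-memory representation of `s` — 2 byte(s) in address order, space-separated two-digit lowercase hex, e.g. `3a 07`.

seq:4 = 2 → 0x2 << 12 → word 0x2000
slot:6 = 21 → 0x15 << 6 → word 0x2540
tag:2 = -1 → 0x3 << 4 → word 0x2570
len:4 = 11 → 0xb << 0 → word 0x257b
word = 0x257b → big-endian bytes:
  [0]=0x25  [1]=0x7b

25 7b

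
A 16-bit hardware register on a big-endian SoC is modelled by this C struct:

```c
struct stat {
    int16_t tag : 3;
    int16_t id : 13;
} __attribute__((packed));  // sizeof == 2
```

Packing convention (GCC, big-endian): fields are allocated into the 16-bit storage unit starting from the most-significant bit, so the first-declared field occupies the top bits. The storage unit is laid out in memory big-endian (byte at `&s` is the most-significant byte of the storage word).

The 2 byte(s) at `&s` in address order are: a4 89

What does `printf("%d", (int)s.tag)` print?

-3

[0]=0xa4 [1]=0x89 (big-endian) → word 0xa489
tag [13+:3] = (word>>13) & 0x7 = 5  ←
id [0+:13] = (word>>0) & 0x1fff = 1161
tag signed 3b, MSB=1: 5 - 8 = -3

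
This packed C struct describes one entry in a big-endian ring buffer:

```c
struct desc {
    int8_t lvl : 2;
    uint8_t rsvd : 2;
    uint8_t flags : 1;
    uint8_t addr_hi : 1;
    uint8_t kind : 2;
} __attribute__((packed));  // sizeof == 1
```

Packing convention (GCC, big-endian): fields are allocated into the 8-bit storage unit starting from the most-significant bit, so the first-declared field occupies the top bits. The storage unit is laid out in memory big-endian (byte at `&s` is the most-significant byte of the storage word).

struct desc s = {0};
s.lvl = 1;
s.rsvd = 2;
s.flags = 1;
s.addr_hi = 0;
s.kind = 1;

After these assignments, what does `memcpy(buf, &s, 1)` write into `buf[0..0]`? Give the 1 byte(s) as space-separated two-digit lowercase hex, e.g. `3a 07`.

69

lvl:2 = 1 → 0x1 << 6 → word 0x40
rsvd:2 = 2 → 0x2 << 4 → word 0x60
flags:1 = 1 → 0x1 << 3 → word 0x68
addr_hi:1 = 0 → 0x0 << 2 → word 0x68
kind:2 = 1 → 0x1 << 0 → word 0x69
word = 0x69 → big-endian bytes:
  [0]=0x69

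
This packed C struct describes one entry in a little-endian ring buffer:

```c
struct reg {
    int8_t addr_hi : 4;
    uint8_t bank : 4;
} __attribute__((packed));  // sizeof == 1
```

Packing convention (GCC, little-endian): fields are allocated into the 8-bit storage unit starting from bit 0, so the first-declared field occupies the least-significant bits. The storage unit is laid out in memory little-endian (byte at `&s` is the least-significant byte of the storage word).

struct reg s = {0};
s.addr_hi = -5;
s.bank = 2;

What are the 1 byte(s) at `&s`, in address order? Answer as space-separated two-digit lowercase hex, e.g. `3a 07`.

2b

[0+:4] addr_hi=-5 & 0xf = 0xb; word=0x0b
[4+:4] bank=2 & 0xf = 0x2; word=0x2b
word = 0x2b → little-endian bytes:
  [0]=0x2b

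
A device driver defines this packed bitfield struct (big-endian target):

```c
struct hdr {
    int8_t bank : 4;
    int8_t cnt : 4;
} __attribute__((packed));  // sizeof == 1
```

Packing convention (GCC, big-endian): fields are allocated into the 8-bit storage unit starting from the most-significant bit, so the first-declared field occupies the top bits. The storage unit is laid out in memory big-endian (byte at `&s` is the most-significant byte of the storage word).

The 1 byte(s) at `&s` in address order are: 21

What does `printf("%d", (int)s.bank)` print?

2

[0]=0x21 (big-endian) → word 0x21
bank [4+:4] = (word>>4) & 0xf = 2  ←
cnt [0+:4] = (word>>0) & 0xf = 1
bank signed 4b, MSB=0: value = 2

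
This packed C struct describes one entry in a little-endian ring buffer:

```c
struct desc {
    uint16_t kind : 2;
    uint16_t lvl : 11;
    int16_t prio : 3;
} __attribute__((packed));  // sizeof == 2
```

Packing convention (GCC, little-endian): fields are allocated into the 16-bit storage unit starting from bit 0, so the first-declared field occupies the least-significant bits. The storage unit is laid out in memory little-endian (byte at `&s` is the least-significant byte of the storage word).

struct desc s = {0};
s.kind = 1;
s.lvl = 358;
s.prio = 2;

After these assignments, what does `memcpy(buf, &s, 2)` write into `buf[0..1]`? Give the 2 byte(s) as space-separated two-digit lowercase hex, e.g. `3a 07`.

kind:2 = 1 → 0x1 << 0 → word 0x0001
lvl:11 = 358 → 0x166 << 2 → word 0x0599
prio:3 = 2 → 0x2 << 13 → word 0x4599
word = 0x4599 → little-endian bytes:
  [0]=0x99  [1]=0x45

99 45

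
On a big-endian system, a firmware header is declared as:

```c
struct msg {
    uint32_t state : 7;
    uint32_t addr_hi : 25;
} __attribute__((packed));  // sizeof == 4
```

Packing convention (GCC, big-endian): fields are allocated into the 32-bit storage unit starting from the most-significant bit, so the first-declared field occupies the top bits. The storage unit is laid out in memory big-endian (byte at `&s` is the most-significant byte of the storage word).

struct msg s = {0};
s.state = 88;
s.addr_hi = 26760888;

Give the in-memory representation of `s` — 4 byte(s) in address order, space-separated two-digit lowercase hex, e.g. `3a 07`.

[25+:7] state=88 & 0x7f = 0x58; word=0xb0000000
[0+:25] addr_hi=26760888 & 0x1ffffff = 0x19856b8; word=0xb19856b8
word = 0xb19856b8 → big-endian bytes:
  [0]=0xb1  [1]=0x98  [2]=0x56  [3]=0xb8

b1 98 56 b8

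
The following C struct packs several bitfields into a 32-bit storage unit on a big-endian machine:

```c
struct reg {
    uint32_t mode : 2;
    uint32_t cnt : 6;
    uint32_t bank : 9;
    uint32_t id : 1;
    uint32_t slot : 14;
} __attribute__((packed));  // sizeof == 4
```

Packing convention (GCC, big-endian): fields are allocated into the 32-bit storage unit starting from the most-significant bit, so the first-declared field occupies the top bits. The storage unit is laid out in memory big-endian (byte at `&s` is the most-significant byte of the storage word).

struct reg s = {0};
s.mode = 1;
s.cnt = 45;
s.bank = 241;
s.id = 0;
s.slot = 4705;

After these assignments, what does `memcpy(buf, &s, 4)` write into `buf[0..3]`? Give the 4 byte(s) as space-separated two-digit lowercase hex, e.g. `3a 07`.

mode (2b) val=1 bits=0x1 at bit 30: 0x40000000
cnt (6b) val=45 bits=0x2d at bit 24: 0x6d000000
bank (9b) val=241 bits=0xf1 at bit 15: 0x6d788000
id (1b) val=0 bits=0x0 at bit 14: 0x6d788000
slot (14b) val=4705 bits=0x1261 at bit 0: 0x6d789261
word = 0x6d789261 → big-endian bytes:
  [0]=0x6d  [1]=0x78  [2]=0x92  [3]=0x61

6d 78 92 61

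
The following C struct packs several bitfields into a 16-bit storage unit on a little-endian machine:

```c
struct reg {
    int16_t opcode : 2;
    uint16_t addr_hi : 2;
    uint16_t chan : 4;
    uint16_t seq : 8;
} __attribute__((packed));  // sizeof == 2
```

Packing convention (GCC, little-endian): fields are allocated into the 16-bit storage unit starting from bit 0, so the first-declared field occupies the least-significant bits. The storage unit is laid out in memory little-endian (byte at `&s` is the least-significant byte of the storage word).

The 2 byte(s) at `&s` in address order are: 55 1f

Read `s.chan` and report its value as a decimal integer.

[0]=0x55 [1]=0x1f (little-endian) → word 0x1f55
opcode [0+:2] = (word>>0) & 0x3 = 1
addr_hi [2+:2] = (word>>2) & 0x3 = 1
chan [4+:4] = (word>>4) & 0xf = 5  ←
seq [8+:8] = (word>>8) & 0xff = 31

5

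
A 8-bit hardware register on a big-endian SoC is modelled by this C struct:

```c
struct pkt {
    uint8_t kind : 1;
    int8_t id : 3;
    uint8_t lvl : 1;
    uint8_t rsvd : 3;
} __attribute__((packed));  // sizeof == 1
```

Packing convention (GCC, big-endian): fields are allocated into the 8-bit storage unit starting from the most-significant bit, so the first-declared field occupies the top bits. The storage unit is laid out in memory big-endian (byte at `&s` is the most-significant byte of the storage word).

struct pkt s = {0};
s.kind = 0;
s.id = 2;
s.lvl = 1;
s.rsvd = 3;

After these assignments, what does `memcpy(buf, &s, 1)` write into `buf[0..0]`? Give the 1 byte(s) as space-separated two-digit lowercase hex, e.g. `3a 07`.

2b

kind:1 = 0 → 0x0 << 7 → word 0x00
id:3 = 2 → 0x2 << 4 → word 0x20
lvl:1 = 1 → 0x1 << 3 → word 0x28
rsvd:3 = 3 → 0x3 << 0 → word 0x2b
word = 0x2b → big-endian bytes:
  [0]=0x2b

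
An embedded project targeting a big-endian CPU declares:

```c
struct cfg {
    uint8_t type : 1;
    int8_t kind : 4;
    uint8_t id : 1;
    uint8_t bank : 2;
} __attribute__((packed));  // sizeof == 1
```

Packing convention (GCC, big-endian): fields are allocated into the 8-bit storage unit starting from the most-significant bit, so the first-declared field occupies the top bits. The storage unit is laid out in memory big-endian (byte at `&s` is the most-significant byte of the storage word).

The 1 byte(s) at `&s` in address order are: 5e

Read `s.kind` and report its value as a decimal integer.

-5

[0]=0x5e (big-endian) → word 0x5e
type [7+:1] = (word>>7) & 0x1 = 0
kind [3+:4] = (word>>3) & 0xf = 11  ←
id [2+:1] = (word>>2) & 0x1 = 1
bank [0+:2] = (word>>0) & 0x3 = 2
kind signed 4b, MSB=1: 11 - 16 = -5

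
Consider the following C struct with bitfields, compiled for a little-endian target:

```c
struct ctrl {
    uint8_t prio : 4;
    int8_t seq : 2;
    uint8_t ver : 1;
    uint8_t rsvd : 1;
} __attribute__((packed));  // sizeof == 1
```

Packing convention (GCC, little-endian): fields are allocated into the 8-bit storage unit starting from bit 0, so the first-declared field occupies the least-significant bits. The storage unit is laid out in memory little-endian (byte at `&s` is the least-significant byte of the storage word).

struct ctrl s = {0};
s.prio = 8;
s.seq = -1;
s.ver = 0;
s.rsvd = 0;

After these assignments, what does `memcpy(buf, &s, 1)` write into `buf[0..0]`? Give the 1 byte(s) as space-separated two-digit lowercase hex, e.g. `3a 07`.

prio (4b) val=8 bits=0x8 at bit 0: 0x08
seq (2b) val=-1 bits=0x3 at bit 4: 0x38
ver (1b) val=0 bits=0x0 at bit 6: 0x38
rsvd (1b) val=0 bits=0x0 at bit 7: 0x38
word = 0x38 → little-endian bytes:
  [0]=0x38

38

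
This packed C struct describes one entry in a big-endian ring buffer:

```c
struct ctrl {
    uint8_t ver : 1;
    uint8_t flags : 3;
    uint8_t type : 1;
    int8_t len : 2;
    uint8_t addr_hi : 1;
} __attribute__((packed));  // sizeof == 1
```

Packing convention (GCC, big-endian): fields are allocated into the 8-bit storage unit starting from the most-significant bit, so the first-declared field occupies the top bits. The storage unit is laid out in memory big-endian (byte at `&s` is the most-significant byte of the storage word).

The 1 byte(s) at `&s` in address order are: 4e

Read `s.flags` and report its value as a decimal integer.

[0]=0x4e (big-endian) → word 0x4e
ver [7+:1] = (word>>7) & 0x1 = 0
flags [4+:3] = (word>>4) & 0x7 = 4  ←
type [3+:1] = (word>>3) & 0x1 = 1
len [1+:2] = (word>>1) & 0x3 = 3
addr_hi [0+:1] = (word>>0) & 0x1 = 0

4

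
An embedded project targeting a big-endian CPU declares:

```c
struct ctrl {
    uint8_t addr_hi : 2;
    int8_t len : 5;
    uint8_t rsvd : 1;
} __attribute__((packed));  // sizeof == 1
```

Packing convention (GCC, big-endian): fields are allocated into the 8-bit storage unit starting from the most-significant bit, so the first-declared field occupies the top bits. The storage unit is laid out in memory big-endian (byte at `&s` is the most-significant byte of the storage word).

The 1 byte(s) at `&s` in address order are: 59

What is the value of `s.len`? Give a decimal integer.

[0]=0x59 (big-endian) → word 0x59
addr_hi:2 @ bit 6 → (0x59>>6)&0x3 = 0x1
len:5 @ bit 1 → (0x59>>1)&0x1f = 0xc  ←
rsvd:1 @ bit 0 → (0x59>>0)&0x1 = 0x1
len signed 5b, MSB=0: value = 12

12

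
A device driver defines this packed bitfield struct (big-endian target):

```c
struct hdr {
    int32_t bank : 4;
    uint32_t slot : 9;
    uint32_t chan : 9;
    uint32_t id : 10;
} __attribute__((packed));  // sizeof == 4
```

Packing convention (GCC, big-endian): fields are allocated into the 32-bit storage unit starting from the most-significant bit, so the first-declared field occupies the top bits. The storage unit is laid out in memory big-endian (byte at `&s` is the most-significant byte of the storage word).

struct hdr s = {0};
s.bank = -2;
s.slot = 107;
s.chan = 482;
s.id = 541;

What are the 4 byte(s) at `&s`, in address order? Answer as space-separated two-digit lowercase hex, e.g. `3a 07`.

bank (4b) val=-2 bits=0xe at bit 28: 0xe0000000
slot (9b) val=107 bits=0x6b at bit 19: 0xe3580000
chan (9b) val=482 bits=0x1e2 at bit 10: 0xe35f8800
id (10b) val=541 bits=0x21d at bit 0: 0xe35f8a1d
word = 0xe35f8a1d → big-endian bytes:
  [0]=0xe3  [1]=0x5f  [2]=0x8a  [3]=0x1d

e3 5f 8a 1d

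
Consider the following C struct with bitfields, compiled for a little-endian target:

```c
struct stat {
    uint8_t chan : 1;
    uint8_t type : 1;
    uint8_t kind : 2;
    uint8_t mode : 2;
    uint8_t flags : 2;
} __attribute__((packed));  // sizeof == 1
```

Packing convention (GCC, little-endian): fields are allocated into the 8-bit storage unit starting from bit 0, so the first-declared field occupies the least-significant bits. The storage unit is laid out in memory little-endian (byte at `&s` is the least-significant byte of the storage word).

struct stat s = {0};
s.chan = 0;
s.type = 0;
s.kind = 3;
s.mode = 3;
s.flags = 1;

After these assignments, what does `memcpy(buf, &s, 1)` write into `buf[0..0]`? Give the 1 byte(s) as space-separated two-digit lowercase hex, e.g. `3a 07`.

chan:1 = 0 → 0x0 << 0 → word 0x00
type:1 = 0 → 0x0 << 1 → word 0x00
kind:2 = 3 → 0x3 << 2 → word 0x0c
mode:2 = 3 → 0x3 << 4 → word 0x3c
flags:2 = 1 → 0x1 << 6 → word 0x7c
word = 0x7c → little-endian bytes:
  [0]=0x7c

7c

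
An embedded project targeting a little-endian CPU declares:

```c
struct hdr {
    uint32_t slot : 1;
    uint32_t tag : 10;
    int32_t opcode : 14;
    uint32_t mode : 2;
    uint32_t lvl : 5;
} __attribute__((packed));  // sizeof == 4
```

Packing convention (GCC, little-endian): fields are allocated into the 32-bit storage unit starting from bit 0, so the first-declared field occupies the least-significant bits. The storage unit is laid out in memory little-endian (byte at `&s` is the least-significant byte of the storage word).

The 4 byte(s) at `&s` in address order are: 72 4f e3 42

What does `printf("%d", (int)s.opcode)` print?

7273

[0]=0x72 [1]=0x4f [2]=0xe3 [3]=0x42 (little-endian) → word 0x42e34f72
slot:1 @ bit 0 → (0x42e34f72>>0)&0x1 = 0x0
tag:10 @ bit 1 → (0x42e34f72>>1)&0x3ff = 0x3b9
opcode:14 @ bit 11 → (0x42e34f72>>11)&0x3fff = 0x1c69  ←
mode:2 @ bit 25 → (0x42e34f72>>25)&0x3 = 0x1
lvl:5 @ bit 27 → (0x42e34f72>>27)&0x1f = 0x8
opcode signed 14b, MSB=0: value = 7273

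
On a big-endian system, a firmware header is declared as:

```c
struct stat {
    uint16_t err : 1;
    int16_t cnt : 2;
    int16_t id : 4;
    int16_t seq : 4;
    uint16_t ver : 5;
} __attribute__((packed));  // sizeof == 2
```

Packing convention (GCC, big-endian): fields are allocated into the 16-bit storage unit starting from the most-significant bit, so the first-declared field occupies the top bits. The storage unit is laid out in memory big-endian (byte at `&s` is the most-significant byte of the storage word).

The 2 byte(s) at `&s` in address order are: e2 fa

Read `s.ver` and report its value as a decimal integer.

[0]=0xe2 [1]=0xfa (big-endian) → word 0xe2fa
err:1 @ bit 15 → (0xe2fa>>15)&0x1 = 0x1
cnt:2 @ bit 13 → (0xe2fa>>13)&0x3 = 0x3
id:4 @ bit 9 → (0xe2fa>>9)&0xf = 0x1
seq:4 @ bit 5 → (0xe2fa>>5)&0xf = 0x7
ver:5 @ bit 0 → (0xe2fa>>0)&0x1f = 0x1a  ←

26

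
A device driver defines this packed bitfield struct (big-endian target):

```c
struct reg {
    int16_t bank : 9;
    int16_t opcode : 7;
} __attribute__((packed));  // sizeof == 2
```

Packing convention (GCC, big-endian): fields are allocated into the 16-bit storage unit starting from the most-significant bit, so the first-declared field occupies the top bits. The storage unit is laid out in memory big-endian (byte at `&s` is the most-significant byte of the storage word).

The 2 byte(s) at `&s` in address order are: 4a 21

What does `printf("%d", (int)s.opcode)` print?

33

[0]=0x4a [1]=0x21 (big-endian) → word 0x4a21
bank:9 @ bit 7 → (0x4a21>>7)&0x1ff = 0x94
opcode:7 @ bit 0 → (0x4a21>>0)&0x7f = 0x21  ←
opcode signed 7b, MSB=0: value = 33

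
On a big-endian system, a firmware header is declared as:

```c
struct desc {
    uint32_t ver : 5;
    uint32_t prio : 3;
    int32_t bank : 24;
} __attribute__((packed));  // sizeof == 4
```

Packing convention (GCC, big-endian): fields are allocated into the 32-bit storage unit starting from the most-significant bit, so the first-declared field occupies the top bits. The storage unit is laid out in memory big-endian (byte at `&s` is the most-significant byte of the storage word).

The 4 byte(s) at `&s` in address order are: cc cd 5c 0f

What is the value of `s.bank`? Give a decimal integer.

-3318769

[0]=0xcc [1]=0xcd [2]=0x5c [3]=0x0f (big-endian) → word 0xcccd5c0f
ver:5 @ bit 27 → (0xcccd5c0f>>27)&0x1f = 0x19
prio:3 @ bit 24 → (0xcccd5c0f>>24)&0x7 = 0x4
bank:24 @ bit 0 → (0xcccd5c0f>>0)&0xffffff = 0xcd5c0f  ←
bank signed 24b, MSB=1: 13458447 - 16777216 = -3318769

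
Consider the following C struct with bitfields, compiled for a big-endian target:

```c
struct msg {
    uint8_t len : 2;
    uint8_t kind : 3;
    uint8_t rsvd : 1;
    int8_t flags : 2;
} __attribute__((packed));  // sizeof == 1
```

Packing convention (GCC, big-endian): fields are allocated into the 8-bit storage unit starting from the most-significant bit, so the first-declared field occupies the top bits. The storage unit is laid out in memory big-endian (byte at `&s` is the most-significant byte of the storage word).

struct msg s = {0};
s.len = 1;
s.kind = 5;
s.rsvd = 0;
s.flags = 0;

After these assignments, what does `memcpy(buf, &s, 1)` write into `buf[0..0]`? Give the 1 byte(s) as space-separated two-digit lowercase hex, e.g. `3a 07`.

68

[6+:2] len=1 & 0x3 = 0x1; word=0x40
[3+:3] kind=5 & 0x7 = 0x5; word=0x68
[2+:1] rsvd=0 & 0x1 = 0x0; word=0x68
[0+:2] flags=0 & 0x3 = 0x0; word=0x68
word = 0x68 → big-endian bytes:
  [0]=0x68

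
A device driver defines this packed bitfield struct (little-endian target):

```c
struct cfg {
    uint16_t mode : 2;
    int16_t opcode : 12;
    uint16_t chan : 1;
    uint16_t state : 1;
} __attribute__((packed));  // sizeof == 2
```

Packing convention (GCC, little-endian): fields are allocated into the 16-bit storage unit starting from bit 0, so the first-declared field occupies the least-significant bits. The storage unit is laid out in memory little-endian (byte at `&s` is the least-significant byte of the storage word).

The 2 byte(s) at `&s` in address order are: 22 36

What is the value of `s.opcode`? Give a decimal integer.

[0]=0x22 [1]=0x36 (little-endian) → word 0x3622
mode:2 @ bit 0 → (0x3622>>0)&0x3 = 0x2
opcode:12 @ bit 2 → (0x3622>>2)&0xfff = 0xd88  ←
chan:1 @ bit 14 → (0x3622>>14)&0x1 = 0x0
state:1 @ bit 15 → (0x3622>>15)&0x1 = 0x0
opcode signed 12b, MSB=1: 3464 - 4096 = -632

-632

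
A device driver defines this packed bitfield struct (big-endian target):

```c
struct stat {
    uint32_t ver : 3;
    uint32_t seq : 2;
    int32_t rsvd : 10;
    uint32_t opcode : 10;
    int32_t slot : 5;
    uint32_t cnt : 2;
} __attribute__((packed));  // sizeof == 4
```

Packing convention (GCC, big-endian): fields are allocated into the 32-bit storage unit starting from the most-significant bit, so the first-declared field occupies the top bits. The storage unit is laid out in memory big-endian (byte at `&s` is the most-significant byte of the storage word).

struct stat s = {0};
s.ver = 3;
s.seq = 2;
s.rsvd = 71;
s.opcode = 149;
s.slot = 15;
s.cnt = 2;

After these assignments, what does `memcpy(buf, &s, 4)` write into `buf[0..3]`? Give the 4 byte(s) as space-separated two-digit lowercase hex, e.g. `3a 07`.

[29+:3] ver=3 & 0x7 = 0x3; word=0x60000000
[27+:2] seq=2 & 0x3 = 0x2; word=0x70000000
[17+:10] rsvd=71 & 0x3ff = 0x47; word=0x708e0000
[7+:10] opcode=149 & 0x3ff = 0x95; word=0x708e4a80
[2+:5] slot=15 & 0x1f = 0xf; word=0x708e4abc
[0+:2] cnt=2 & 0x3 = 0x2; word=0x708e4abe
word = 0x708e4abe → big-endian bytes:
  [0]=0x70  [1]=0x8e  [2]=0x4a  [3]=0xbe

70 8e 4a be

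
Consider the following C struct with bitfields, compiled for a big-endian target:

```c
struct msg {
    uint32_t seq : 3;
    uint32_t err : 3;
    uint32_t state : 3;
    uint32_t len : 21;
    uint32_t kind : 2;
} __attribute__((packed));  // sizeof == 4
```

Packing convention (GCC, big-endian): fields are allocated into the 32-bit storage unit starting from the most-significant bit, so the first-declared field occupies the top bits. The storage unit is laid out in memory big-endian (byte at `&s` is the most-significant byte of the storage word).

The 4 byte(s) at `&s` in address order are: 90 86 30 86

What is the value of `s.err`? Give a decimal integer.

[0]=0x90 [1]=0x86 [2]=0x30 [3]=0x86 (big-endian) → word 0x90863086
seq [29+:3] = (word>>29) & 0x7 = 4
err [26+:3] = (word>>26) & 0x7 = 4  ←
state [23+:3] = (word>>23) & 0x7 = 1
len [2+:21] = (word>>2) & 0x1fffff = 101409
kind [0+:2] = (word>>0) & 0x3 = 2

4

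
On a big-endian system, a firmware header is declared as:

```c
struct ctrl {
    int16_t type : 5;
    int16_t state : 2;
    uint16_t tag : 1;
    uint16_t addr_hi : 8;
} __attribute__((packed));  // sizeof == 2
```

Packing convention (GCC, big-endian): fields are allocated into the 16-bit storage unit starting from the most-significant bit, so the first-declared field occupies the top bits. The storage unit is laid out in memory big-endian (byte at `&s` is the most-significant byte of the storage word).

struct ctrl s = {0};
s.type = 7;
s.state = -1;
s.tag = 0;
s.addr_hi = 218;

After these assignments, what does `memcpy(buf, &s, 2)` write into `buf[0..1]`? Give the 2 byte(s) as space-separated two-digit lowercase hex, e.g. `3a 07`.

[11+:5] type=7 & 0x1f = 0x7; word=0x3800
[9+:2] state=-1 & 0x3 = 0x3; word=0x3e00
[8+:1] tag=0 & 0x1 = 0x0; word=0x3e00
[0+:8] addr_hi=218 & 0xff = 0xda; word=0x3eda
word = 0x3eda → big-endian bytes:
  [0]=0x3e  [1]=0xda

3e da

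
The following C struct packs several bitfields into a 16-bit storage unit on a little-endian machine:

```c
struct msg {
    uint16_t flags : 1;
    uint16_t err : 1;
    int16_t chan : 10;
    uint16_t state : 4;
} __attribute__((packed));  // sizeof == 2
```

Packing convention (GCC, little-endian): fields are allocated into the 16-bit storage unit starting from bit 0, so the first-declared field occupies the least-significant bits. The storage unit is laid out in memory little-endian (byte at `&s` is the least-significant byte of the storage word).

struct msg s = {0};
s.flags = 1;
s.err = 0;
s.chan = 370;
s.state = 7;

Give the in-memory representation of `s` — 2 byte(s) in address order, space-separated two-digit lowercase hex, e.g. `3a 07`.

[0+:1] flags=1 & 0x1 = 0x1; word=0x0001
[1+:1] err=0 & 0x1 = 0x0; word=0x0001
[2+:10] chan=370 & 0x3ff = 0x172; word=0x05c9
[12+:4] state=7 & 0xf = 0x7; word=0x75c9
word = 0x75c9 → little-endian bytes:
  [0]=0xc9  [1]=0x75

c9 75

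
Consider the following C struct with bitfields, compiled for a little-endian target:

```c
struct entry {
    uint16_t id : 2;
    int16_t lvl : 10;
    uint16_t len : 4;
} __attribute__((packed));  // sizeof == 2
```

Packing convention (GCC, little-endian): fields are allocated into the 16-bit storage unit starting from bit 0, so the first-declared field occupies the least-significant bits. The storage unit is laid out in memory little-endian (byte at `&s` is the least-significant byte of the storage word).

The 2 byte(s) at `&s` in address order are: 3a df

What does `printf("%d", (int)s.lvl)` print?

[0]=0x3a [1]=0xdf (little-endian) → word 0xdf3a
id:2 @ bit 0 → (0xdf3a>>0)&0x3 = 0x2
lvl:10 @ bit 2 → (0xdf3a>>2)&0x3ff = 0x3ce  ←
len:4 @ bit 12 → (0xdf3a>>12)&0xf = 0xd
lvl signed 10b, MSB=1: 974 - 1024 = -50

-50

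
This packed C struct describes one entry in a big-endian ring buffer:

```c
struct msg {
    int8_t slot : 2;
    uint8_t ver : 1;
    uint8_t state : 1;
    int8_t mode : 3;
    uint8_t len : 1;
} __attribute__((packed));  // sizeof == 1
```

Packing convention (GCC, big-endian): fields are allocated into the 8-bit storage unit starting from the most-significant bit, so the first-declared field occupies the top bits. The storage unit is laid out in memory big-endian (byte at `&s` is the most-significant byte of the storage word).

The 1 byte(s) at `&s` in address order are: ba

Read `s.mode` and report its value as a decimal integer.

-3

[0]=0xba (big-endian) → word 0xba
slot:2 @ bit 6 → (0xba>>6)&0x3 = 0x2
ver:1 @ bit 5 → (0xba>>5)&0x1 = 0x1
state:1 @ bit 4 → (0xba>>4)&0x1 = 0x1
mode:3 @ bit 1 → (0xba>>1)&0x7 = 0x5  ←
len:1 @ bit 0 → (0xba>>0)&0x1 = 0x0
mode signed 3b, MSB=1: 5 - 8 = -3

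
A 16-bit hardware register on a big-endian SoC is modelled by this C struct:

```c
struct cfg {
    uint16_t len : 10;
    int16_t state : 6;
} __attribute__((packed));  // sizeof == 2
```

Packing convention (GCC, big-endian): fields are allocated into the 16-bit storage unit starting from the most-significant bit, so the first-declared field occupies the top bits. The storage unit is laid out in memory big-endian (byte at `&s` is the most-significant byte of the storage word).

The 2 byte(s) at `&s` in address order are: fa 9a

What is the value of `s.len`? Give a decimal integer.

[0]=0xfa [1]=0x9a (big-endian) → word 0xfa9a
len [6+:10] = (word>>6) & 0x3ff = 1002  ←
state [0+:6] = (word>>0) & 0x3f = 26

1002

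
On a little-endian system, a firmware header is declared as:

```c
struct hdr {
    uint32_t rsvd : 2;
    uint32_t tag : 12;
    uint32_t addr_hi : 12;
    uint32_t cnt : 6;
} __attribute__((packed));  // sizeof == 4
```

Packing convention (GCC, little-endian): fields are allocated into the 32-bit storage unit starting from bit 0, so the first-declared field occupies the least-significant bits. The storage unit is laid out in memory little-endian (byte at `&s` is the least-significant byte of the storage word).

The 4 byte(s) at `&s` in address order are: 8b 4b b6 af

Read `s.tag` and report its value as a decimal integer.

[0]=0x8b [1]=0x4b [2]=0xb6 [3]=0xaf (little-endian) → word 0xafb64b8b
rsvd:2 @ bit 0 → (0xafb64b8b>>0)&0x3 = 0x3
tag:12 @ bit 2 → (0xafb64b8b>>2)&0xfff = 0x2e2  ←
addr_hi:12 @ bit 14 → (0xafb64b8b>>14)&0xfff = 0xed9
cnt:6 @ bit 26 → (0xafb64b8b>>26)&0x3f = 0x2b

738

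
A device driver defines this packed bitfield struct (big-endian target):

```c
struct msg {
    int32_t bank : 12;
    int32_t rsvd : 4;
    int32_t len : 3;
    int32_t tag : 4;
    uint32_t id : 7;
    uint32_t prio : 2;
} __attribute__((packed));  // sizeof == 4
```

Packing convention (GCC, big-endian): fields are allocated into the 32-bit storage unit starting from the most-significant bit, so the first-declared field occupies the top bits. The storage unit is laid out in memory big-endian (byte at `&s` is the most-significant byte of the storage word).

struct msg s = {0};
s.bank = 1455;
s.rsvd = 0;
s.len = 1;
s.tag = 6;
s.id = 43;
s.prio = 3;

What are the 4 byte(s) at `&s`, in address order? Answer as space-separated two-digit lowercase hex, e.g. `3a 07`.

5a f0 2c af

bank:12 = 1455 → 0x5af << 20 → word 0x5af00000
rsvd:4 = 0 → 0x0 << 16 → word 0x5af00000
len:3 = 1 → 0x1 << 13 → word 0x5af02000
tag:4 = 6 → 0x6 << 9 → word 0x5af02c00
id:7 = 43 → 0x2b << 2 → word 0x5af02cac
prio:2 = 3 → 0x3 << 0 → word 0x5af02caf
word = 0x5af02caf → big-endian bytes:
  [0]=0x5a  [1]=0xf0  [2]=0x2c  [3]=0xaf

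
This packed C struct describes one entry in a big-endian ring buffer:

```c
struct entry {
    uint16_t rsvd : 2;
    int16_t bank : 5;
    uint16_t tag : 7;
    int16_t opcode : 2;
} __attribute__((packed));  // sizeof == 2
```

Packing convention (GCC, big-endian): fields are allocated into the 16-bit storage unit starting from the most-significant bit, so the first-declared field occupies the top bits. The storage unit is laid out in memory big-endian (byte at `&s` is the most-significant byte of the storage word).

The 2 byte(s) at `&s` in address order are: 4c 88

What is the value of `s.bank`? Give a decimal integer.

[0]=0x4c [1]=0x88 (big-endian) → word 0x4c88
rsvd [14+:2] = (word>>14) & 0x3 = 1
bank [9+:5] = (word>>9) & 0x1f = 6  ←
tag [2+:7] = (word>>2) & 0x7f = 34
opcode [0+:2] = (word>>0) & 0x3 = 0
bank signed 5b, MSB=0: value = 6

6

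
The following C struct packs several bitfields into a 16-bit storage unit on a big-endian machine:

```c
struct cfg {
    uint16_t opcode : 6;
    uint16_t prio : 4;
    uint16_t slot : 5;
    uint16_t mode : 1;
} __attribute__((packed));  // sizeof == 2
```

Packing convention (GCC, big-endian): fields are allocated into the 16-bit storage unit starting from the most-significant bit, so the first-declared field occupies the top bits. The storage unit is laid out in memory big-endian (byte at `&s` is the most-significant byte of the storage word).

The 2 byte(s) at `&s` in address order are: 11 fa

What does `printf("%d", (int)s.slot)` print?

[0]=0x11 [1]=0xfa (big-endian) → word 0x11fa
opcode:6 @ bit 10 → (0x11fa>>10)&0x3f = 0x4
prio:4 @ bit 6 → (0x11fa>>6)&0xf = 0x7
slot:5 @ bit 1 → (0x11fa>>1)&0x1f = 0x1d  ←
mode:1 @ bit 0 → (0x11fa>>0)&0x1 = 0x0

29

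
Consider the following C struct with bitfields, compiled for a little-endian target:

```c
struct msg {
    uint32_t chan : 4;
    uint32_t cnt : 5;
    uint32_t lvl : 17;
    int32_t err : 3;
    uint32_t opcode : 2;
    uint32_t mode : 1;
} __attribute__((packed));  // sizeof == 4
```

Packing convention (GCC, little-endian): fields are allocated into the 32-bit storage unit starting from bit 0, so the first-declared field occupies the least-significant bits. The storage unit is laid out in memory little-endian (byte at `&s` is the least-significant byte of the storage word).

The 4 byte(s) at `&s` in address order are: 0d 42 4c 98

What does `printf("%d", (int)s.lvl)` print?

[0]=0x0d [1]=0x42 [2]=0x4c [3]=0x98 (little-endian) → word 0x984c420d
chan [0+:4] = (word>>0) & 0xf = 13
cnt [4+:5] = (word>>4) & 0x1f = 0
lvl [9+:17] = (word>>9) & 0x1ffff = 9761  ←
err [26+:3] = (word>>26) & 0x7 = 6
opcode [29+:2] = (word>>29) & 0x3 = 0
mode [31+:1] = (word>>31) & 0x1 = 1

9761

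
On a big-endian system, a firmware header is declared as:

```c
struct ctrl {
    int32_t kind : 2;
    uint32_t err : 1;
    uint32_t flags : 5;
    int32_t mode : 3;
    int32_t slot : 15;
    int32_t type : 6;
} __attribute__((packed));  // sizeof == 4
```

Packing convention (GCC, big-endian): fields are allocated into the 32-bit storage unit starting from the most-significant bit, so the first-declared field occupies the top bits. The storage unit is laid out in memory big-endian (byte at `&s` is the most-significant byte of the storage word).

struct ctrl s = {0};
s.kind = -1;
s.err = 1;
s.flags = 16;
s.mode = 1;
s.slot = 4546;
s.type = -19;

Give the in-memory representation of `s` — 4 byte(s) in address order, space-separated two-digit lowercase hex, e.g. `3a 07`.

f0 24 70 ad

kind:2 = -1 → 0x3 << 30 → word 0xc0000000
err:1 = 1 → 0x1 << 29 → word 0xe0000000
flags:5 = 16 → 0x10 << 24 → word 0xf0000000
mode:3 = 1 → 0x1 << 21 → word 0xf0200000
slot:15 = 4546 → 0x11c2 << 6 → word 0xf0247080
type:6 = -19 → 0x2d << 0 → word 0xf02470ad
word = 0xf02470ad → big-endian bytes:
  [0]=0xf0  [1]=0x24  [2]=0x70  [3]=0xad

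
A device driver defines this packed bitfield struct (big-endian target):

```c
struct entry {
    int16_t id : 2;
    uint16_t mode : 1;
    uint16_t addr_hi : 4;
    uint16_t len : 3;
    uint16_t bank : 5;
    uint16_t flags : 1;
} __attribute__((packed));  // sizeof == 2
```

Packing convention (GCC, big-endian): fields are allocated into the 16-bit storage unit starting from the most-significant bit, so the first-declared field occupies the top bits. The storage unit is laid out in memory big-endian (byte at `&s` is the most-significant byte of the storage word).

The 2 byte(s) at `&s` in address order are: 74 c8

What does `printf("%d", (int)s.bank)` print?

4

[0]=0x74 [1]=0xc8 (big-endian) → word 0x74c8
id [14+:2] = (word>>14) & 0x3 = 1
mode [13+:1] = (word>>13) & 0x1 = 1
addr_hi [9+:4] = (word>>9) & 0xf = 10
len [6+:3] = (word>>6) & 0x7 = 3
bank [1+:5] = (word>>1) & 0x1f = 4  ←
flags [0+:1] = (word>>0) & 0x1 = 0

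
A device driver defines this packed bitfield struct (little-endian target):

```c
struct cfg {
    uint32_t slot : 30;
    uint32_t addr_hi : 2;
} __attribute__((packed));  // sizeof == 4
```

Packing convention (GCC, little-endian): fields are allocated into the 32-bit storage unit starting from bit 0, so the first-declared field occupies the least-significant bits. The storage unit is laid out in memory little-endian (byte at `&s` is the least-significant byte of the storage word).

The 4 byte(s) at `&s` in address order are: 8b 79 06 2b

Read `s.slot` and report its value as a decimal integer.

721844619

[0]=0x8b [1]=0x79 [2]=0x06 [3]=0x2b (little-endian) → word 0x2b06798b
slot [0+:30] = (word>>0) & 0x3fffffff = 721844619  ←
addr_hi [30+:2] = (word>>30) & 0x3 = 0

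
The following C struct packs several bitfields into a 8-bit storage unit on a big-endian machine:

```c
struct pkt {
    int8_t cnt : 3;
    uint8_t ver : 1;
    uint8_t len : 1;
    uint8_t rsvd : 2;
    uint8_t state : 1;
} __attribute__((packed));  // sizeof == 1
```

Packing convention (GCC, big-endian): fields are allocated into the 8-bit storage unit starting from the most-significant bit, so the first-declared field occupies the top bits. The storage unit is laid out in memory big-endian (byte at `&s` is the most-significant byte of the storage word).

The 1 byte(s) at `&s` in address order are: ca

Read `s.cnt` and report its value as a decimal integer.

-2

[0]=0xca (big-endian) → word 0xca
cnt:3 @ bit 5 → (0xca>>5)&0x7 = 0x6  ←
ver:1 @ bit 4 → (0xca>>4)&0x1 = 0x0
len:1 @ bit 3 → (0xca>>3)&0x1 = 0x1
rsvd:2 @ bit 1 → (0xca>>1)&0x3 = 0x1
state:1 @ bit 0 → (0xca>>0)&0x1 = 0x0
cnt signed 3b, MSB=1: 6 - 8 = -2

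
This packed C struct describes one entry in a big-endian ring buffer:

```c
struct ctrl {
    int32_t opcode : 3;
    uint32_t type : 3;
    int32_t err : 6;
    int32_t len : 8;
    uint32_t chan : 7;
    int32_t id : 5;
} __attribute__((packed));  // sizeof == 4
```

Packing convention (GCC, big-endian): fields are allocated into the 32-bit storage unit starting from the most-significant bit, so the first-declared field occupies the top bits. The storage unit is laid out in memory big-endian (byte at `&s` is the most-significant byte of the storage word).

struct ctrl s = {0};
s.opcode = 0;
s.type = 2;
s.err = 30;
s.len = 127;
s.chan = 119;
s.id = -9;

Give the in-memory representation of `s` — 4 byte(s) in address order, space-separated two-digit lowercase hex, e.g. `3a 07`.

opcode:3 = 0 → 0x0 << 29 → word 0x00000000
type:3 = 2 → 0x2 << 26 → word 0x08000000
err:6 = 30 → 0x1e << 20 → word 0x09e00000
len:8 = 127 → 0x7f << 12 → word 0x09e7f000
chan:7 = 119 → 0x77 << 5 → word 0x09e7fee0
id:5 = -9 → 0x17 << 0 → word 0x09e7fef7
word = 0x09e7fef7 → big-endian bytes:
  [0]=0x09  [1]=0xe7  [2]=0xfe  [3]=0xf7

09 e7 fe f7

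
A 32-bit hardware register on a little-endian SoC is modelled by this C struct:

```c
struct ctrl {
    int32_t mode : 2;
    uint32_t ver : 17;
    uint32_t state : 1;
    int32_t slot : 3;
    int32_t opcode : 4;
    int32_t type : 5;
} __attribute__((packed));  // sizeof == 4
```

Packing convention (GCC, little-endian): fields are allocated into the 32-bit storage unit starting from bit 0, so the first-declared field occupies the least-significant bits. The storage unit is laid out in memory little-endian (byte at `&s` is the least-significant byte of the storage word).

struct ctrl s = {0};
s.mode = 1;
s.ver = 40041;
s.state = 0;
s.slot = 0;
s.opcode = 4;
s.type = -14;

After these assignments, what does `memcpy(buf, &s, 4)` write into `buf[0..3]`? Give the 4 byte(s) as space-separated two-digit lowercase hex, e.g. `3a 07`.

a5 71 02 92

mode:2 = 1 → 0x1 << 0 → word 0x00000001
ver:17 = 40041 → 0x9c69 << 2 → word 0x000271a5
state:1 = 0 → 0x0 << 19 → word 0x000271a5
slot:3 = 0 → 0x0 << 20 → word 0x000271a5
opcode:4 = 4 → 0x4 << 23 → word 0x020271a5
type:5 = -14 → 0x12 << 27 → word 0x920271a5
word = 0x920271a5 → little-endian bytes:
  [0]=0xa5  [1]=0x71  [2]=0x02  [3]=0x92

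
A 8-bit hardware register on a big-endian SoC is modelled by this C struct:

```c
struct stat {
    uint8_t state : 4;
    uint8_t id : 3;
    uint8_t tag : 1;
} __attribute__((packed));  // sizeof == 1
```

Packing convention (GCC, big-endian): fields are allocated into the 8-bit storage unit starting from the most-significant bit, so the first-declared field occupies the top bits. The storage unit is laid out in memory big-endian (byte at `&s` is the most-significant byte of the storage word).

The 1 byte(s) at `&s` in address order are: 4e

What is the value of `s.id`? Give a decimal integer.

[0]=0x4e (big-endian) → word 0x4e
state [4+:4] = (word>>4) & 0xf = 4
id [1+:3] = (word>>1) & 0x7 = 7  ←
tag [0+:1] = (word>>0) & 0x1 = 0

7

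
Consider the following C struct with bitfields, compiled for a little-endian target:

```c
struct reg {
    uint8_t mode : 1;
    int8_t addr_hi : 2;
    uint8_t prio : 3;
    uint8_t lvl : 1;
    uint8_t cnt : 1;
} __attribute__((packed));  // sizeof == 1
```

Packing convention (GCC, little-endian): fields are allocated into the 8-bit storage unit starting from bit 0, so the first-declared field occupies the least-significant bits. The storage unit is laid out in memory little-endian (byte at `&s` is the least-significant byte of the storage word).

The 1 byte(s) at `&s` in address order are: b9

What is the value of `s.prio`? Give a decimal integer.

[0]=0xb9 (little-endian) → word 0xb9
mode:1 @ bit 0 → (0xb9>>0)&0x1 = 0x1
addr_hi:2 @ bit 1 → (0xb9>>1)&0x3 = 0x0
prio:3 @ bit 3 → (0xb9>>3)&0x7 = 0x7  ←
lvl:1 @ bit 6 → (0xb9>>6)&0x1 = 0x0
cnt:1 @ bit 7 → (0xb9>>7)&0x1 = 0x1

7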